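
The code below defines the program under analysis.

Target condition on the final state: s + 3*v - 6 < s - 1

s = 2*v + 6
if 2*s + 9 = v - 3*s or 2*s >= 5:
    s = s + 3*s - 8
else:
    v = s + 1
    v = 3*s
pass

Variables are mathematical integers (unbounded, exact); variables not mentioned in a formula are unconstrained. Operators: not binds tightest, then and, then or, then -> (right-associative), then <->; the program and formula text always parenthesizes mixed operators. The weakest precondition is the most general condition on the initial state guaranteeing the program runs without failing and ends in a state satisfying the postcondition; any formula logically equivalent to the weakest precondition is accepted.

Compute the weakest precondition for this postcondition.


Working backward. After the program, the postcondition s + 3*v - 6 < s - 1 must hold; in canonical form it is 3*v < 5.
Before skip: 3*v < 5
Then branch requires 3*v < 5; else branch requires 9*s < 5.
Before the if: ((5*s = v - 9 or 2*s >= 5) -> 3*v < 5) and ((not (5*s = v - 9 or 2*s >= 5)) -> 9*s < 5)
Before s := 2*v + 6: ((9*v = -39 or 4*v >= -7) -> 3*v < 5) and ((not (9*v = -39 or 4*v >= -7)) -> 18*v < -49)
Answer: WP = ((9*v = -39 or 4*v >= -7) -> 3*v < 5) and ((not (9*v = -39 or 4*v >= -7)) -> 18*v < -49)


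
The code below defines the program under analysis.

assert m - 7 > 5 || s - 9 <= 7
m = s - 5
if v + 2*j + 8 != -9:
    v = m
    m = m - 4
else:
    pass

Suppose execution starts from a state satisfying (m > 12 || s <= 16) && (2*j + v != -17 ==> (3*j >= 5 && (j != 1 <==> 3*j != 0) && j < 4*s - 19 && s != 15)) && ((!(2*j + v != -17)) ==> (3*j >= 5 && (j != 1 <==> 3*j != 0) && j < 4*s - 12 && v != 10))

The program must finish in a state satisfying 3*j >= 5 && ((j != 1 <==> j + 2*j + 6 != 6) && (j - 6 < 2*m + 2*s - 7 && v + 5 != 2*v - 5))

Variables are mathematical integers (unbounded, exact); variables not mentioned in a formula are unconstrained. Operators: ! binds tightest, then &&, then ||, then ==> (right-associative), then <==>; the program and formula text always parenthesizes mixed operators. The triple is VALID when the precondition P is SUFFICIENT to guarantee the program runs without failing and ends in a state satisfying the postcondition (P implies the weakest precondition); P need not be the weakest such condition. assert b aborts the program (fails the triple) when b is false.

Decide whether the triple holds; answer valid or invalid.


Working backward. After the program, the postcondition 3*j >= 5 && ((j != 1 <==> j + 2*j + 6 != 6) && (j - 6 < 2*m + 2*s - 7 && v + 5 != 2*v - 5)) must hold; in canonical form it is 3*j >= 5 && (j != 1 <==> 3*j != 0) && j < 2*m + 2*s - 1 && v != 10.
Then branch requires 3*j >= 5 && (j != 1 <==> 3*j != 0) && j < 2*m + 2*s - 9 && m != 10; else branch requires 3*j >= 5 && (j != 1 <==> 3*j != 0) && j < 2*m + 2*s - 1 && v != 10.
Before the if: (2*j + v != -17 ==> (3*j >= 5 && (j != 1 <==> 3*j != 0) && j < 2*m + 2*s - 9 && m != 10)) && ((!(2*j + v != -17)) ==> (3*j >= 5 && (j != 1 <==> 3*j != 0) && j < 2*m + 2*s - 1 && v != 10))
Before m := s - 5: (2*j + v != -17 ==> (3*j >= 5 && (j != 1 <==> 3*j != 0) && j < 4*s - 19 && s != 15)) && ((!(2*j + v != -17)) ==> (3*j >= 5 && (j != 1 <==> 3*j != 0) && j < 4*s - 11 && v != 10))
Before assert m - 7 > 5 || s - 9 <= 7: (m > 12 || s <= 16) && (2*j + v != -17 ==> (3*j >= 5 && (j != 1 <==> 3*j != 0) && j < 4*s - 19 && s != 15)) && ((!(2*j + v != -17)) ==> (3*j >= 5 && (j != 1 <==> 3*j != 0) && j < 4*s - 11 && v != 10))
The weakest precondition is (m > 12 || s <= 16) && (2*j + v != -17 ==> (3*j >= 5 && (j != 1 <==> 3*j != 0) && j < 4*s - 19 && s != 15)) && ((!(2*j + v != -17)) ==> (3*j >= 5 && (j != 1 <==> 3*j != 0) && j < 4*s - 11 && v != 10)).
Check whether (m > 12 || s <= 16) && (2*j + v != -17 ==> (3*j >= 5 && (j != 1 <==> 3*j != 0) && j < 4*s - 19 && s != 15)) && ((!(2*j + v != -17)) ==> (3*j >= 5 && (j != 1 <==> 3*j != 0) && j < 4*s - 12 && v != 10)) implies it.
Every state satisfying the precondition satisfies the weakest precondition: the implication holds.
Answer: valid


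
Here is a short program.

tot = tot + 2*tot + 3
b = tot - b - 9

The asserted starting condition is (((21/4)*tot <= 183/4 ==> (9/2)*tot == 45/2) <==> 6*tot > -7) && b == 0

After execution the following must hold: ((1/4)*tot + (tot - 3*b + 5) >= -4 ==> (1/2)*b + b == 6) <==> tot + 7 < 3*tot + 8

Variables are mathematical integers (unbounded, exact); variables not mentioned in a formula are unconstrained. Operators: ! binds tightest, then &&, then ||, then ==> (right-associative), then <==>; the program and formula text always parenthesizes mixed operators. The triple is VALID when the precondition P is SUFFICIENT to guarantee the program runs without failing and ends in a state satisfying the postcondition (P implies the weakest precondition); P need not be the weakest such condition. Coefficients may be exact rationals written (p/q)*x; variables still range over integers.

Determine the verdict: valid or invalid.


Working backward. After the program, the postcondition ((1/4)*tot + (tot - 3*b + 5) >= -4 ==> (1/2)*b + b == 6) <==> tot + 7 < 3*tot + 8 must hold; in canonical form it is ((5/4)*tot >= 3*b - 9 ==> (3/2)*b == 6) <==> 2*tot > -1.
Before b := tot - b - 9: (3*b >= (7/4)*tot - 36 ==> (3/2)*tot == (3/2)*b + 39/2) <==> 2*tot > -1
Before tot := tot + 2*tot + 3: (3*b >= (21/4)*tot - 123/4 ==> (9/2)*tot == (3/2)*b + 15) <==> 6*tot > -7
The weakest precondition is (3*b >= (21/4)*tot - 123/4 ==> (9/2)*tot == (3/2)*b + 15) <==> 6*tot > -7.
Check whether (((21/4)*tot <= 183/4 ==> (9/2)*tot == 45/2) <==> 6*tot > -7) && b == 0 implies it.
Countermodel: at the initial state b = 0, tot = 5, the precondition holds but the weakest precondition fails.
Answer: invalid


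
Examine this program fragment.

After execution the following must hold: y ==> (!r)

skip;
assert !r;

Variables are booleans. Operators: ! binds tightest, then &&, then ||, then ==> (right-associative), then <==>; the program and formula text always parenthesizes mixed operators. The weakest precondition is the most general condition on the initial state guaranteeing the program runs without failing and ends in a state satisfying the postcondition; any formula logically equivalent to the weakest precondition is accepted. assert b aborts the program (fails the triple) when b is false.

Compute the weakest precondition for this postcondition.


Working backward. After the program, y ==> (!r) must hold.
Before assert !r: (!r) && (y ==> (!r))
Before skip: (!r) && (y ==> (!r))
Answer: WP = (!r) && (y ==> (!r))


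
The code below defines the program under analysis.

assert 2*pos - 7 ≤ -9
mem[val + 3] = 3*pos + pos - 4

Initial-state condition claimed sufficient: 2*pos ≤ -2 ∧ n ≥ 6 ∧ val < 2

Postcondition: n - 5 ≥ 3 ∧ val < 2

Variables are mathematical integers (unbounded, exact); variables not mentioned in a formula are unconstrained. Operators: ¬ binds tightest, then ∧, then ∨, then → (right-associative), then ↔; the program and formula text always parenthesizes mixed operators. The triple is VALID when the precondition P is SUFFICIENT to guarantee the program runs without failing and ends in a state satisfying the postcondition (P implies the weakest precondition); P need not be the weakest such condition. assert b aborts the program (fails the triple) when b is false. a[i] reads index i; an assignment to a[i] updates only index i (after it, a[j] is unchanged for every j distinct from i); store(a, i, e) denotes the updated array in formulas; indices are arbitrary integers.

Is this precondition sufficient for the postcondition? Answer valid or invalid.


Working backward. After the program, the postcondition n - 5 ≥ 3 ∧ val < 2 must hold; in canonical form it is n ≥ 8 ∧ val < 2.
Before mem[val + 3] := 3*pos + pos - 4: n ≥ 8 ∧ val < 2
Before assert 2*pos - 7 ≤ -9: 2*pos ≤ -2 ∧ n ≥ 8 ∧ val < 2
The weakest precondition is 2*pos ≤ -2 ∧ n ≥ 8 ∧ val < 2.
Check whether 2*pos ≤ -2 ∧ n ≥ 6 ∧ val < 2 implies it.
Countermodel: at the initial state n = 6, pos = -1, val = 1, the precondition holds but the weakest precondition fails.
Answer: invalid


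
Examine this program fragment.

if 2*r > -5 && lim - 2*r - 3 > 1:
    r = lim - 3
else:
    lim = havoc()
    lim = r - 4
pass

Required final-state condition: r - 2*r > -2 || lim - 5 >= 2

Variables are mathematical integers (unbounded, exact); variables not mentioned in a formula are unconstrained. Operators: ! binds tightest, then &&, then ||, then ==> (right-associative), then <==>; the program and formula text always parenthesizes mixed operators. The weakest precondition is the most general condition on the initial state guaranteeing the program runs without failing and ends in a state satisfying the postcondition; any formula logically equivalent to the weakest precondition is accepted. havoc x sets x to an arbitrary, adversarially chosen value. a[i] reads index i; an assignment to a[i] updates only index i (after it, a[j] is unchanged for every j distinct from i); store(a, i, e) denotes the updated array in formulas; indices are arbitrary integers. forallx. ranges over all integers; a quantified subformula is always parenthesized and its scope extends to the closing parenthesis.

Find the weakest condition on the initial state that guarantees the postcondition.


Working backward. After the program, the postcondition r - 2*r > -2 || lim - 5 >= 2 must hold; in canonical form it is r < 2 || lim >= 7.
Before skip: r < 2 || lim >= 7
Then branch requires lim < 5 || lim >= 7; else branch requires r < 2 || r >= 11.
Before the if: ((2*r > -5 && lim > 2*r + 4) ==> (lim < 5 || lim >= 7)) && ((!(2*r > -5 && lim > 2*r + 4)) ==> (r < 2 || r >= 11))
Answer: WP = ((2*r > -5 && lim > 2*r + 4) ==> (lim < 5 || lim >= 7)) && ((!(2*r > -5 && lim > 2*r + 4)) ==> (r < 2 || r >= 11))


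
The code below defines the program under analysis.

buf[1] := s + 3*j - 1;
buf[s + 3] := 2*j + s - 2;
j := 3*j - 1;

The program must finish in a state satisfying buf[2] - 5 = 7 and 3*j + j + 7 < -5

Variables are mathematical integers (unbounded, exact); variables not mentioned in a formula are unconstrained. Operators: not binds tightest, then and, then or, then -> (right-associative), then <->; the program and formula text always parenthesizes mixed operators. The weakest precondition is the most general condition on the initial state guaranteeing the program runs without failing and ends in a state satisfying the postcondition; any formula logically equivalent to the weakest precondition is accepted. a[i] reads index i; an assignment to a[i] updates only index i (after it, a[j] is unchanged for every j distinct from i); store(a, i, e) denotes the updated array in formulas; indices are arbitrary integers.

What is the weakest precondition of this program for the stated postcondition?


Working backward. After the program, the postcondition buf[2] - 5 = 7 and 3*j + j + 7 < -5 must hold; in canonical form it is buf[2] = 12 and 4*j < -12.
Before j := 3*j - 1: buf[2] = 12 and 12*j < -8
Before buf[s + 3] := 2*j + s - 2: store(buf, s + 3, 2*j + s - 2)[2] = 12 and 12*j < -8
Before buf[1] := s + 3*j - 1: store(store(buf, 1, 3*j + s - 1), s + 3, 2*j + s - 2)[2] = 12 and 12*j < -8
Answer: WP = store(store(buf, 1, 3*j + s - 1), s + 3, 2*j + s - 2)[2] = 12 and 12*j < -8


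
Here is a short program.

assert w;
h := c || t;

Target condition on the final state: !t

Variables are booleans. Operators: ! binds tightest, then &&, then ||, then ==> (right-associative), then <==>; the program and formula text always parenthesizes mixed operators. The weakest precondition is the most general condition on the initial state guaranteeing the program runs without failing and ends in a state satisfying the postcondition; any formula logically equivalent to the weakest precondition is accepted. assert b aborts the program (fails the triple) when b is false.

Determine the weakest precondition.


Working backward. After the program, !t must hold.
Before h := c || t: !t
Before assert w: w && (!t)
Answer: WP = w && (!t)


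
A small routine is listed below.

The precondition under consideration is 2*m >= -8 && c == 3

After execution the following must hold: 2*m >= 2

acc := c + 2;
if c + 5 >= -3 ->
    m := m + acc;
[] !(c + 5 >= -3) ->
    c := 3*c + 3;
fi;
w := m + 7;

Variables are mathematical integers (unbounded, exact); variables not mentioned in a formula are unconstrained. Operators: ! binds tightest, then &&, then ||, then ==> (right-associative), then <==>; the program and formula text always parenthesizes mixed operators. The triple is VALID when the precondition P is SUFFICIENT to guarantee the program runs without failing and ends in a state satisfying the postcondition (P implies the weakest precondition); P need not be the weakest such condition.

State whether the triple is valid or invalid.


Working backward. After the program, 2*m >= 2 must hold.
Before w := m + 7: 2*m >= 2
Then branch requires 2*acc + 2*m >= 2; else branch requires 2*m >= 2.
Before the if: (c >= -8 ==> 2*acc + 2*m >= 2) && ((!(c >= -8)) ==> 2*m >= 2)
Before acc := c + 2: (c >= -8 ==> 2*c + 2*m >= -2) && ((!(c >= -8)) ==> 2*m >= 2)
The weakest precondition is (c >= -8 ==> 2*c + 2*m >= -2) && ((!(c >= -8)) ==> 2*m >= 2).
Check whether 2*m >= -8 && c == 3 implies it.
Every state satisfying the precondition satisfies the weakest precondition: the implication holds.
Answer: valid


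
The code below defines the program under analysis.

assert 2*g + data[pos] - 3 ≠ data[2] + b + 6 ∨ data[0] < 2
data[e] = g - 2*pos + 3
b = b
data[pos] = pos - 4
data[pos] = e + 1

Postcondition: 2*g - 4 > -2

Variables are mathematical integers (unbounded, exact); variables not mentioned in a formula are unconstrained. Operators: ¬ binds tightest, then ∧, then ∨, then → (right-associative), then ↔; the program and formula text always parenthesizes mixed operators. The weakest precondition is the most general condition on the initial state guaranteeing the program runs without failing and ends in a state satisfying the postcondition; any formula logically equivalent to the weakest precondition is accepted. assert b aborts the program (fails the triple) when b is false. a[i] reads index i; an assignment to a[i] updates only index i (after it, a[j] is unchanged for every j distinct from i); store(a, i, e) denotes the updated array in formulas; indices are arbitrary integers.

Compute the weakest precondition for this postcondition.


Working backward. After the program, the postcondition 2*g - 4 > -2 must hold; in canonical form it is 2*g > 2.
Before data[pos] := e + 1: 2*g > 2
Before data[pos] := pos - 4: 2*g > 2
Before b := b: 2*g > 2
Before data[e] := g - 2*pos + 3: 2*g > 2
Before assert 2*g + data[pos] - 3 ≠ data[2] + b + 6 ∨ data[0] < 2: (data[pos] + 2*g ≠ data[2] + b + 9 ∨ data[0] < 2) ∧ 2*g > 2
Answer: WP = (data[pos] + 2*g ≠ data[2] + b + 9 ∨ data[0] < 2) ∧ 2*g > 2


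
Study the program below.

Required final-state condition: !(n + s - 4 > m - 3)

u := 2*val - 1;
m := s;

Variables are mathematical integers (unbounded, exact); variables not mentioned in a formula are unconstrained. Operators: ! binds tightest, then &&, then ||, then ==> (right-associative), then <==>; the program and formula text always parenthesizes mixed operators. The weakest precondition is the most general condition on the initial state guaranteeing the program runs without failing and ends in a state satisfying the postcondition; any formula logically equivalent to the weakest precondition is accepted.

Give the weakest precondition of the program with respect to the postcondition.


Working backward. After the program, the postcondition !(n + s - 4 > m - 3) must hold; in canonical form it is !(n + s > m + 1).
Before m := s: !(n > 1)
Before u := 2*val - 1: !(n > 1)
Answer: WP = !(n > 1)


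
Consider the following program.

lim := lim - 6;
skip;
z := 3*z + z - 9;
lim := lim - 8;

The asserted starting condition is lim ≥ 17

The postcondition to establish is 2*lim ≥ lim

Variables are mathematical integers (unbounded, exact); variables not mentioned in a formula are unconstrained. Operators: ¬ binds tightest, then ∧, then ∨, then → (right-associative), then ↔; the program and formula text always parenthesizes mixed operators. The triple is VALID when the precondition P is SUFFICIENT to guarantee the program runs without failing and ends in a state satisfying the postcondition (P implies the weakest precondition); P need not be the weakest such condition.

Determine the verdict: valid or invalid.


Working backward. After the program, the postcondition 2*lim ≥ lim must hold; in canonical form it is lim ≥ 0.
Before lim := lim - 8: lim ≥ 8
Before z := 3*z + z - 9: lim ≥ 8
Before skip: lim ≥ 8
Before lim := lim - 6: lim ≥ 14
The weakest precondition is lim ≥ 14.
Check whether lim ≥ 17 implies it.
Every state satisfying the precondition satisfies the weakest precondition: the implication holds.
Answer: valid


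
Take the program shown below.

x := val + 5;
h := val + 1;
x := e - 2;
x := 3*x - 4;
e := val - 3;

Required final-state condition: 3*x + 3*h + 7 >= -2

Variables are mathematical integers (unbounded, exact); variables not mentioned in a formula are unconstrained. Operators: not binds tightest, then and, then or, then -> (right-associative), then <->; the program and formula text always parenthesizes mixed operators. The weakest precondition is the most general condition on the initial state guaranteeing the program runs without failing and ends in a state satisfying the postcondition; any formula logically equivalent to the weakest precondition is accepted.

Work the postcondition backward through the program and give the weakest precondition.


Working backward. After the program, the postcondition 3*x + 3*h + 7 >= -2 must hold; in canonical form it is 3*h + 3*x >= -9.
Before e := val - 3: 3*h + 3*x >= -9
Before x := 3*x - 4: 3*h + 9*x >= 3
Before x := e - 2: 9*e + 3*h >= 21
Before h := val + 1: 9*e + 3*val >= 18
Before x := val + 5: 9*e + 3*val >= 18
Answer: WP = 9*e + 3*val >= 18


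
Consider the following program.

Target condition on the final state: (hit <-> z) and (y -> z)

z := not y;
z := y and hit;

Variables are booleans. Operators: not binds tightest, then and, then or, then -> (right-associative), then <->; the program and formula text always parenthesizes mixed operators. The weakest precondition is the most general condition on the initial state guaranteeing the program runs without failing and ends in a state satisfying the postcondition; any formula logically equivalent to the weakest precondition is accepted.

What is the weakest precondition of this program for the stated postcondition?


Working backward. After the program, (hit <-> z) and (y -> z) must hold.
Before z := y and hit: (hit <-> (y and hit)) and (y -> (y and hit))
Before z := not y: (hit <-> (y and hit)) and (y -> (y and hit))
Answer: WP = (hit <-> (y and hit)) and (y -> (y and hit))


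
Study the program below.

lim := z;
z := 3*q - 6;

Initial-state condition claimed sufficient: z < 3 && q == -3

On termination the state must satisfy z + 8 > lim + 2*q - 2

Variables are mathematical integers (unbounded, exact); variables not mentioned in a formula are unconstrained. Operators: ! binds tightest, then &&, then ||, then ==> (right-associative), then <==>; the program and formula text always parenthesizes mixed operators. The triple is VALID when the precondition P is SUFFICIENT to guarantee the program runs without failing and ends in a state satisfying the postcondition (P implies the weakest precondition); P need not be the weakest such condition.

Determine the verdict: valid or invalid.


Working backward. After the program, the postcondition z + 8 > lim + 2*q - 2 must hold; in canonical form it is z > lim + 2*q - 10.
Before z := 3*q - 6: q > lim - 4
Before lim := z: q > z - 4
The weakest precondition is q > z - 4.
Check whether z < 3 && q == -3 implies it.
Countermodel: at the initial state q = -3, z = 1, the precondition holds but the weakest precondition fails.
Answer: invalid


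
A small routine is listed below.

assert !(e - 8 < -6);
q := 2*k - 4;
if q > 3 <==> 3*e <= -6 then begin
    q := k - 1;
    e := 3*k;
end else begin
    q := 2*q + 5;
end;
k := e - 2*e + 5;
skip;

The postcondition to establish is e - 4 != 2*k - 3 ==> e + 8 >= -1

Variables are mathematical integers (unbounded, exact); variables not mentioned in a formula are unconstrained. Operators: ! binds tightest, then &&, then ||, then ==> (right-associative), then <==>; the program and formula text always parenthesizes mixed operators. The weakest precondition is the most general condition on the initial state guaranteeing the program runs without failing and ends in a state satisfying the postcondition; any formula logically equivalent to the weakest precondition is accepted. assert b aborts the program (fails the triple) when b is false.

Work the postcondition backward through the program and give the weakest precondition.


Working backward. After the program, the postcondition e - 4 != 2*k - 3 ==> e + 8 >= -1 must hold; in canonical form it is e != 2*k + 1 ==> e >= -9.
Before skip: e != 2*k + 1 ==> e >= -9
Before k := e - 2*e + 5: 3*e != 11 ==> e >= -9
Then branch requires 9*k != 11 ==> 3*k >= -9; else branch requires 3*e != 11 ==> e >= -9.
Before the if: ((q > 3 <==> 3*e <= -6) ==> (9*k != 11 ==> 3*k >= -9)) && ((!(q > 3 <==> 3*e <= -6)) ==> (3*e != 11 ==> e >= -9))
Before q := 2*k - 4: ((2*k > 7 <==> 3*e <= -6) ==> (9*k != 11 ==> 3*k >= -9)) && ((!(2*k > 7 <==> 3*e <= -6)) ==> (3*e != 11 ==> e >= -9))
Before assert !(e - 8 < -6): (!(e < 2)) && ((2*k > 7 <==> 3*e <= -6) ==> (9*k != 11 ==> 3*k >= -9)) && ((!(2*k > 7 <==> 3*e <= -6)) ==> (3*e != 11 ==> e >= -9))
Answer: WP = (!(e < 2)) && ((2*k > 7 <==> 3*e <= -6) ==> (9*k != 11 ==> 3*k >= -9)) && ((!(2*k > 7 <==> 3*e <= -6)) ==> (3*e != 11 ==> e >= -9))


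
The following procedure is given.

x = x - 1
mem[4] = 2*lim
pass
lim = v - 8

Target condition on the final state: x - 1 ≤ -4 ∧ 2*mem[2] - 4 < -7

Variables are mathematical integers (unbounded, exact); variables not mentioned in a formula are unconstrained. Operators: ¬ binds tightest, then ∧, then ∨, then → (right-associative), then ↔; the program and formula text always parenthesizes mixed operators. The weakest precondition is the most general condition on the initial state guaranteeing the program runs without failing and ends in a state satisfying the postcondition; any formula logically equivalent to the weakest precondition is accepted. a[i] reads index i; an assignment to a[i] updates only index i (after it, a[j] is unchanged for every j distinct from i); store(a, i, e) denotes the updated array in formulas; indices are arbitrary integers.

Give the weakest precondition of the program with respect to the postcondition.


Working backward. After the program, the postcondition x - 1 ≤ -4 ∧ 2*mem[2] - 4 < -7 must hold; in canonical form it is x ≤ -3 ∧ 2*mem[2] < -3.
Before lim := v - 8: x ≤ -3 ∧ 2*mem[2] < -3
Before skip: x ≤ -3 ∧ 2*mem[2] < -3
Before mem[4] := 2*lim: x ≤ -3 ∧ 2*mem[2] < -3
Before x := x - 1: x ≤ -2 ∧ 2*mem[2] < -3
Answer: WP = x ≤ -2 ∧ 2*mem[2] < -3


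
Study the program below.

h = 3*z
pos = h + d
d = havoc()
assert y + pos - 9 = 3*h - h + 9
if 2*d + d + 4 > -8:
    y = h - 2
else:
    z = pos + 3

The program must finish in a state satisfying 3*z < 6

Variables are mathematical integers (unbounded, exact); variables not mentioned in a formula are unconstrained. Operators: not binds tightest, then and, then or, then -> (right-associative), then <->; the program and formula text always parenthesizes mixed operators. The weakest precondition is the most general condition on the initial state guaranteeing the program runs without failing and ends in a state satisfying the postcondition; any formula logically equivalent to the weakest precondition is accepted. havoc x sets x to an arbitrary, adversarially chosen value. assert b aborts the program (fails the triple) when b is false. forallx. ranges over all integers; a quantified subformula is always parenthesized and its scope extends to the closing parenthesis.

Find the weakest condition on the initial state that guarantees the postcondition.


Working backward. After the program, 3*z < 6 must hold.
Then branch requires 3*z < 6; else branch requires 3*pos < -3.
Before the if: (3*d > -12 -> 3*z < 6) and ((not (3*d > -12)) -> 3*pos < -3)
Before assert y + pos - 9 = 3*h - h + 9: pos + y = 2*h + 18 and (3*d > -12 -> 3*z < 6) and ((not (3*d > -12)) -> 3*pos < -3)
Before havoc d: forall d_1. (pos + y = 2*h + 18 and (3*d_1 > -12 -> 3*z < 6) and ((not (3*d_1 > -12)) -> 3*pos < -3))
Before pos := h + d: forall d_1. (d + y = h + 18 and (3*d_1 > -12 -> 3*z < 6) and ((not (3*d_1 > -12)) -> 3*d + 3*h < -3))
Before h := 3*z: forall d_1. (d + y = 3*z + 18 and (3*d_1 > -12 -> 3*z < 6) and ((not (3*d_1 > -12)) -> 3*d + 9*z < -3))
Answer: WP = forall d_1. (d + y = 3*z + 18 and (3*d_1 > -12 -> 3*z < 6) and ((not (3*d_1 > -12)) -> 3*d + 9*z < -3))


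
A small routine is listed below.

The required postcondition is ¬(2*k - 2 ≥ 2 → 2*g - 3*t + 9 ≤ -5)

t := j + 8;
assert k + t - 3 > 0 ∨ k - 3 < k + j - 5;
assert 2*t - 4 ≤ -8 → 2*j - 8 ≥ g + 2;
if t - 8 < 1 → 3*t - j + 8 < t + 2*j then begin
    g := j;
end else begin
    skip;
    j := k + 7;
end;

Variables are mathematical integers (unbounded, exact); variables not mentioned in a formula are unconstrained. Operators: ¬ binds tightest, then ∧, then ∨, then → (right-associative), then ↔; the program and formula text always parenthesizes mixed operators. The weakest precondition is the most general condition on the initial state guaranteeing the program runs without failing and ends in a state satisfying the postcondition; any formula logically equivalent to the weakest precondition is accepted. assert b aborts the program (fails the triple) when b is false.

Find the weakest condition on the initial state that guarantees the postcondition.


Working backward. After the program, the postcondition ¬(2*k - 2 ≥ 2 → 2*g - 3*t + 9 ≤ -5) must hold; in canonical form it is ¬(2*k ≥ 4 → 2*g ≤ 3*t - 14).
Then branch requires ¬(2*k ≥ 4 → 2*j ≤ 3*t - 14); else branch requires ¬(2*k ≥ 4 → 2*g ≤ 3*t - 14).
Before the if: ((t < 9 → 2*t < 3*j - 8) → (¬(2*k ≥ 4 → 2*j ≤ 3*t - 14))) ∧ ((¬(t < 9 → 2*t < 3*j - 8)) → (¬(2*k ≥ 4 → 2*g ≤ 3*t - 14)))
Before assert 2*t - 4 ≤ -8 → 2*j - 8 ≥ g + 2: (2*t ≤ -4 → 2*j ≥ g + 10) ∧ ((t < 9 → 2*t < 3*j - 8) → (¬(2*k ≥ 4 → 2*j ≤ 3*t - 14))) ∧ ((¬(t < 9 → 2*t < 3*j - 8)) → (¬(2*k ≥ 4 → 2*g ≤ 3*t - 14)))
Before assert k + t - 3 > 0 ∨ k - 3 < k + j - 5: (k + t > 3 ∨ j > 2) ∧ (2*t ≤ -4 → 2*j ≥ g + 10) ∧ ((t < 9 → 2*t < 3*j - 8) → (¬(2*k ≥ 4 → 2*j ≤ 3*t - 14))) ∧ ((¬(t < 9 → 2*t < 3*j - 8)) → (¬(2*k ≥ 4 → 2*g ≤ 3*t - 14)))
Before t := j + 8: (j + k > -5 ∨ j > 2) ∧ (2*j ≤ -20 → 2*j ≥ g + 10) ∧ ((j < 1 → j > 24) → (¬(2*k ≥ 4 → j ≥ -10))) ∧ ((¬(j < 1 → j > 24)) → (¬(2*k ≥ 4 → 2*g ≤ 3*j + 10)))
Answer: WP = (j + k > -5 ∨ j > 2) ∧ (2*j ≤ -20 → 2*j ≥ g + 10) ∧ ((j < 1 → j > 24) → (¬(2*k ≥ 4 → j ≥ -10))) ∧ ((¬(j < 1 → j > 24)) → (¬(2*k ≥ 4 → 2*g ≤ 3*j + 10)))


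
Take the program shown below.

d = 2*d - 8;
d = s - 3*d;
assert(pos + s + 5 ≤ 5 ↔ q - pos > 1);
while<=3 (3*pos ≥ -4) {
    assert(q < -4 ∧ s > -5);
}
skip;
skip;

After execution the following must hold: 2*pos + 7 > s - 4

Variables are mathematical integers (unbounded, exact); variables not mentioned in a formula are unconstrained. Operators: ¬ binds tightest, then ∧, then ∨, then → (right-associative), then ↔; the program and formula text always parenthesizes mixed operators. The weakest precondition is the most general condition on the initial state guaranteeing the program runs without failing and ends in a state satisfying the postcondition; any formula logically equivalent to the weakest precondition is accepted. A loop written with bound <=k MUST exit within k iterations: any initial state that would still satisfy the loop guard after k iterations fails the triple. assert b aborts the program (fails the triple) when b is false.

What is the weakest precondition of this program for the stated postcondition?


Working backward. After the program, the postcondition 2*pos + 7 > s - 4 must hold; in canonical form it is 2*pos > s - 11.
Before skip: 2*pos > s - 11
Before skip: 2*pos > s - 11
Before the loop (bound <=3), unroll the exhaustion recursion (WP_0 = exit-now case; WP_j = one more guarded iteration, up to j = 3):
  WP_0: (¬(3*pos ≥ -4)) ∧ 2*pos > s - 11
  WP_1: (3*pos ≥ -4 → (q < -4 ∧ s > -5 ∧ (¬(3*pos ≥ -4)) ∧ 2*pos > s - 11)) ∧ ((¬(3*pos ≥ -4)) → 2*pos > s - 11)
  WP_2: (3*pos ≥ -4 → (q < -4 ∧ s > -5 ∧ (3*pos ≥ -4 → (q < -4 ∧ s > -5 ∧ (¬(3*pos ≥ -4)) ∧ 2*pos > s - 11)) ∧ ((¬(3*pos ≥ -4)) → 2*pos > s - 11))) ∧ ((¬(3*pos ≥ -4)) → 2*pos > s - 11)
  WP_3: (3*pos ≥ -4 → (q < -4 ∧ s > -5 ∧ (3*pos ≥ -4 → (q < -4 ∧ s > -5 ∧ (3*pos ≥ -4 → (q < -4 ∧ s > -5 ∧ (¬(3*pos ≥ -4)) ∧ 2*pos > s - 11)) ∧ ((¬(3*pos ≥ -4)) → 2*pos > s - 11))) ∧ ((¬(3*pos ≥ -4)) → 2*pos > s - 11))) ∧ ((¬(3*pos ≥ -4)) → 2*pos > s - 11)
So before the loop: (3*pos ≥ -4 → (q < -4 ∧ s > -5 ∧ (3*pos ≥ -4 → (q < -4 ∧ s > -5 ∧ (3*pos ≥ -4 → (q < -4 ∧ s > -5 ∧ (¬(3*pos ≥ -4)) ∧ 2*pos > s - 11)) ∧ ((¬(3*pos ≥ -4)) → 2*pos > s - 11))) ∧ ((¬(3*pos ≥ -4)) → 2*pos > s - 11))) ∧ ((¬(3*pos ≥ -4)) → 2*pos > s - 11)
Before assert pos + s + 5 ≤ 5 ↔ q - pos > 1: (pos + s ≤ 0 ↔ q > pos + 1) ∧ (3*pos ≥ -4 → (q < -4 ∧ s > -5 ∧ (3*pos ≥ -4 → (q < -4 ∧ s > -5 ∧ (3*pos ≥ -4 → (q < -4 ∧ s > -5 ∧ (¬(3*pos ≥ -4)) ∧ 2*pos > s - 11)) ∧ ((¬(3*pos ≥ -4)) → 2*pos > s - 11))) ∧ ((¬(3*pos ≥ -4)) → 2*pos > s - 11))) ∧ ((¬(3*pos ≥ -4)) → 2*pos > s - 11)
Before d := s - 3*d: (pos + s ≤ 0 ↔ q > pos + 1) ∧ (3*pos ≥ -4 → (q < -4 ∧ s > -5 ∧ (3*pos ≥ -4 → (q < -4 ∧ s > -5 ∧ (3*pos ≥ -4 → (q < -4 ∧ s > -5 ∧ (¬(3*pos ≥ -4)) ∧ 2*pos > s - 11)) ∧ ((¬(3*pos ≥ -4)) → 2*pos > s - 11))) ∧ ((¬(3*pos ≥ -4)) → 2*pos > s - 11))) ∧ ((¬(3*pos ≥ -4)) → 2*pos > s - 11)
Before d := 2*d - 8: (pos + s ≤ 0 ↔ q > pos + 1) ∧ (3*pos ≥ -4 → (q < -4 ∧ s > -5 ∧ (3*pos ≥ -4 → (q < -4 ∧ s > -5 ∧ (3*pos ≥ -4 → (q < -4 ∧ s > -5 ∧ (¬(3*pos ≥ -4)) ∧ 2*pos > s - 11)) ∧ ((¬(3*pos ≥ -4)) → 2*pos > s - 11))) ∧ ((¬(3*pos ≥ -4)) → 2*pos > s - 11))) ∧ ((¬(3*pos ≥ -4)) → 2*pos > s - 11)
Answer: WP = (pos + s ≤ 0 ↔ q > pos + 1) ∧ (3*pos ≥ -4 → (q < -4 ∧ s > -5 ∧ (3*pos ≥ -4 → (q < -4 ∧ s > -5 ∧ (3*pos ≥ -4 → (q < -4 ∧ s > -5 ∧ (¬(3*pos ≥ -4)) ∧ 2*pos > s - 11)) ∧ ((¬(3*pos ≥ -4)) → 2*pos > s - 11))) ∧ ((¬(3*pos ≥ -4)) → 2*pos > s - 11))) ∧ ((¬(3*pos ≥ -4)) → 2*pos > s - 11)


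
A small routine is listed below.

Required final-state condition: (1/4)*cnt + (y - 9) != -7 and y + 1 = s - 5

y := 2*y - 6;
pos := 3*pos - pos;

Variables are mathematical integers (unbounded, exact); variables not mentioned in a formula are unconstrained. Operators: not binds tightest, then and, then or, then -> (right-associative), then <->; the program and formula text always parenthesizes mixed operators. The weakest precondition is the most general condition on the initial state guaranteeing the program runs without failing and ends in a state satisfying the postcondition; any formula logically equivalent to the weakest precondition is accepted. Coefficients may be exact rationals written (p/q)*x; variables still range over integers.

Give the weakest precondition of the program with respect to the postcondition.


Working backward. After the program, the postcondition (1/4)*cnt + (y - 9) != -7 and y + 1 = s - 5 must hold; in canonical form it is (1/4)*cnt + y != 2 and y = s - 6.
Before pos := 3*pos - pos: (1/4)*cnt + y != 2 and y = s - 6
Before y := 2*y - 6: (1/4)*cnt + 2*y != 8 and 2*y = s
Answer: WP = (1/4)*cnt + 2*y != 8 and 2*y = s


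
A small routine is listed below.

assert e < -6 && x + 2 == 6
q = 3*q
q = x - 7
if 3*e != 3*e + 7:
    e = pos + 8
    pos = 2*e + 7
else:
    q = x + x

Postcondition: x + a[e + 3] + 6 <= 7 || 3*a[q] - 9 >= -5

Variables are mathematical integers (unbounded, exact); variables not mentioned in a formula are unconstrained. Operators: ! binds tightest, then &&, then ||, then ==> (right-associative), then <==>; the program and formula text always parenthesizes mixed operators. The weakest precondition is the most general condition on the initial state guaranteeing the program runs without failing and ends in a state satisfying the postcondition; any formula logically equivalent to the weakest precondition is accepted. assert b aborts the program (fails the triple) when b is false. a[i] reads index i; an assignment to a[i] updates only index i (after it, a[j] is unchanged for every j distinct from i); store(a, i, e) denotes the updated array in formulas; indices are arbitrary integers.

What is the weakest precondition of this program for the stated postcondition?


Working backward. After the program, the postcondition x + a[e + 3] + 6 <= 7 || 3*a[q] - 9 >= -5 must hold; in canonical form it is a[e + 3] + x <= 1 || 3*a[q] >= 4.
Then branch requires a[pos + 11] + x <= 1 || 3*a[q] >= 4; else branch requires a[e + 3] + x <= 1 || 3*a[2*x] >= 4.
Before the if: a[pos + 11] + x <= 1 || 3*a[q] >= 4
Before q := x - 7: a[pos + 11] + x <= 1 || 3*a[x - 7] >= 4
Before q := 3*q: a[pos + 11] + x <= 1 || 3*a[x - 7] >= 4
Before assert e < -6 && x + 2 == 6: e < -6 && x == 4 && (a[pos + 11] + x <= 1 || 3*a[x - 7] >= 4)
Answer: WP = e < -6 && x == 4 && (a[pos + 11] + x <= 1 || 3*a[x - 7] >= 4)


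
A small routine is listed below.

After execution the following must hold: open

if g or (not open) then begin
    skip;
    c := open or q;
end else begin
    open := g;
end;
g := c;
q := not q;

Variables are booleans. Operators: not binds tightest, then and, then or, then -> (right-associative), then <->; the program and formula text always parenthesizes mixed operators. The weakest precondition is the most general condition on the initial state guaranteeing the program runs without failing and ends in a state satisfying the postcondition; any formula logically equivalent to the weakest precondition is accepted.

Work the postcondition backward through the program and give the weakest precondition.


Working backward. After the program, open must hold.
Before q := not q: open
Before g := c: open
Then branch requires open; else branch requires g.
Before the if: ((g or (not open)) -> open) and ((not (g or (not open))) -> g)
Answer: WP = ((g or (not open)) -> open) and ((not (g or (not open))) -> g)


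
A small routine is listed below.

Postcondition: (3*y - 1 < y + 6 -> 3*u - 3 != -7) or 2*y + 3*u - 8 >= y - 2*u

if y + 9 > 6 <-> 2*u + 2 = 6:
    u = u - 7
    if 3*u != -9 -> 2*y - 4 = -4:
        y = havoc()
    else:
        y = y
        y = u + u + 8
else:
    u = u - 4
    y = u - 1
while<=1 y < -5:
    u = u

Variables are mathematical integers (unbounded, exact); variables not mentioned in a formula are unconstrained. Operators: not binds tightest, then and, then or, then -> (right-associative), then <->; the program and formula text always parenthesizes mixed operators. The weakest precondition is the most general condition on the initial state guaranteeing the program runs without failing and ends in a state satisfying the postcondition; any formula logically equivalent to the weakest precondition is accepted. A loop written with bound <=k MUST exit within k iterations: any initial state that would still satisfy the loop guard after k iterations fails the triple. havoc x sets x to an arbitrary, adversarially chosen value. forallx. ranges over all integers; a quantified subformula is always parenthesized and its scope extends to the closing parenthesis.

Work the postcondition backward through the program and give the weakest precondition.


Working backward. After the program, the postcondition (3*y - 1 < y + 6 -> 3*u - 3 != -7) or 2*y + 3*u - 8 >= y - 2*u must hold; in canonical form it is (2*y < 7 -> 3*u != -4) or 5*u + y >= 8.
Before the loop (bound <=1), unroll the exhaustion recursion (WP_0 = exit-now case; WP_j = one more guarded iteration, up to j = 1):
  WP_0: (not (y < -5)) and ((2*y < 7 -> 3*u != -4) or 5*u + y >= 8)
  WP_1: (y < -5 -> ((not (y < -5)) and ((2*y < 7 -> 3*u != -4) or 5*u + y >= 8))) and ((not (y < -5)) -> ((2*y < 7 -> 3*u != -4) or 5*u + y >= 8))
So before the loop: (y < -5 -> ((not (y < -5)) and ((2*y < 7 -> 3*u != -4) or 5*u + y >= 8))) and ((not (y < -5)) -> ((2*y < 7 -> 3*u != -4) or 5*u + y >= 8))
Then branch requires ((3*u != 12 -> 2*y = 0) -> (forall y_1. ((y_1 < -5 -> ((not (y_1 < -5)) and ((2*y_1 < 7 -> 3*u != 17) or 5*u + y_1 >= 43))) and ((not (y_1 < -5)) -> ((2*y_1 < 7 -> 3*u != 17) or 5*u + y_1 >= 43))))) and ((not (3*u != 12 -> 2*y = 0)) -> ((2*u < 1 -> ((not (2*u < 1)) and ((4*u < 19 -> 3*u != 17) or 7*u >= 49))) and ((not (2*u < 1)) -> ((4*u < 19 -> 3*u != 17) or 7*u >= 49)))); else branch requires (u < 0 -> ((not (u < 0)) and ((2*u < 17 -> 3*u != 8) or 6*u >= 33))) and ((not (u < 0)) -> ((2*u < 17 -> 3*u != 8) or 6*u >= 33)).
Before the if: ((y > -3 <-> 2*u = 4) -> (((3*u != 12 -> 2*y = 0) -> (forall y_1. ((y_1 < -5 -> ((not (y_1 < -5)) and ((2*y_1 < 7 -> 3*u != 17) or 5*u + y_1 >= 43))) and ((not (y_1 < -5)) -> ((2*y_1 < 7 -> 3*u != 17) or 5*u + y_1 >= 43))))) and ((not (3*u != 12 -> 2*y = 0)) -> ((2*u < 1 -> ((not (2*u < 1)) and ((4*u < 19 -> 3*u != 17) or 7*u >= 49))) and ((not (2*u < 1)) -> ((4*u < 19 -> 3*u != 17) or 7*u >= 49)))))) and ((not (y > -3 <-> 2*u = 4)) -> ((u < 0 -> ((not (u < 0)) and ((2*u < 17 -> 3*u != 8) or 6*u >= 33))) and ((not (u < 0)) -> ((2*u < 17 -> 3*u != 8) or 6*u >= 33))))
Answer: WP = ((y > -3 <-> 2*u = 4) -> (((3*u != 12 -> 2*y = 0) -> (forall y_1. ((y_1 < -5 -> ((not (y_1 < -5)) and ((2*y_1 < 7 -> 3*u != 17) or 5*u + y_1 >= 43))) and ((not (y_1 < -5)) -> ((2*y_1 < 7 -> 3*u != 17) or 5*u + y_1 >= 43))))) and ((not (3*u != 12 -> 2*y = 0)) -> ((2*u < 1 -> ((not (2*u < 1)) and ((4*u < 19 -> 3*u != 17) or 7*u >= 49))) and ((not (2*u < 1)) -> ((4*u < 19 -> 3*u != 17) or 7*u >= 49)))))) and ((not (y > -3 <-> 2*u = 4)) -> ((u < 0 -> ((not (u < 0)) and ((2*u < 17 -> 3*u != 8) or 6*u >= 33))) and ((not (u < 0)) -> ((2*u < 17 -> 3*u != 8) or 6*u >= 33))))


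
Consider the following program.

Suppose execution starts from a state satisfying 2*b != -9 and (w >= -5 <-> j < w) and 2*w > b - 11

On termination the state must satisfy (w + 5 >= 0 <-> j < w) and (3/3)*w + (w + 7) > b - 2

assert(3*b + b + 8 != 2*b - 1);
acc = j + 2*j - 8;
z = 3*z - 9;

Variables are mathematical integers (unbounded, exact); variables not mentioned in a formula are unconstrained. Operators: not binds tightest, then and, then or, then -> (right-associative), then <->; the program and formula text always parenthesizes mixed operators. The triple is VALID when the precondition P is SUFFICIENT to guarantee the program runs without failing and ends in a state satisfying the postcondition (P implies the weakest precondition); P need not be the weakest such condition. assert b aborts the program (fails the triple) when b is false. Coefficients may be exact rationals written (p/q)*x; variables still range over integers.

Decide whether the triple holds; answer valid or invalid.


Working backward. After the program, the postcondition (w + 5 >= 0 <-> j < w) and (3/3)*w + (w + 7) > b - 2 must hold; in canonical form it is (w >= -5 <-> j < w) and 2*w > b - 9.
Before z := 3*z - 9: (w >= -5 <-> j < w) and 2*w > b - 9
Before acc := j + 2*j - 8: (w >= -5 <-> j < w) and 2*w > b - 9
Before assert 3*b + b + 8 != 2*b - 1: 2*b != -9 and (w >= -5 <-> j < w) and 2*w > b - 9
The weakest precondition is 2*b != -9 and (w >= -5 <-> j < w) and 2*w > b - 9.
Check whether 2*b != -9 and (w >= -5 <-> j < w) and 2*w > b - 11 implies it.
Countermodel: at the initial state b = 1, j = -5, w = -4, the precondition holds but the weakest precondition fails.
Answer: invalid
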